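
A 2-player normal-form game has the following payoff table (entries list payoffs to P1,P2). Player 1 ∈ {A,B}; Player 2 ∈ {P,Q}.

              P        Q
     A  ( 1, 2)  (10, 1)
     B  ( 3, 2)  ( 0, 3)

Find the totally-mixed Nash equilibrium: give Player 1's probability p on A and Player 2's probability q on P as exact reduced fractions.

P1 indiff ⇒ q·1+(1-q)·10 = q·3+(1-q)·0 ⇒ q(-2) = (1-q)(-10) ⇒ q = 5/6
P2 indiff ⇒ p·2+(1-p)·2 = p·1+(1-p)·3 ⇒ p(1) = (1-p)(1) ⇒ p = 1/2

(p,q) = (1/2, 5/6)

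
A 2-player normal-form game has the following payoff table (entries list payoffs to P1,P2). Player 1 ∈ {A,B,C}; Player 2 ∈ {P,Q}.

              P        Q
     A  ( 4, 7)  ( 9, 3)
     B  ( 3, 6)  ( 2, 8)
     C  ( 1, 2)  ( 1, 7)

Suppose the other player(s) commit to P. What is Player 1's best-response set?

u_1(A vs P) = 4
u_1(B vs P) = 3
u_1(C vs P) = 1
max payoff 4 at {A}

P1 best: {A}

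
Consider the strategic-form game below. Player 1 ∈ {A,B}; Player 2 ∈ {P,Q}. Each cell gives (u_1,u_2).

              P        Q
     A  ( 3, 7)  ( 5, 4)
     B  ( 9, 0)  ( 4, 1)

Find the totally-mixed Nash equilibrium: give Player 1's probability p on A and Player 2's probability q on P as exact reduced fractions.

P1 indiff ⇒ q·3+(1-q)·5 = q·9+(1-q)·4 ⇒ q(-6) = (1-q)(-1) ⇒ q = 1/7
P2 indiff ⇒ p·7+(1-p)·0 = p·4+(1-p)·1 ⇒ p(3) = (1-p)(1) ⇒ p = 1/4

P1 mixes 1/4 on A; P2 mixes 1/7 on P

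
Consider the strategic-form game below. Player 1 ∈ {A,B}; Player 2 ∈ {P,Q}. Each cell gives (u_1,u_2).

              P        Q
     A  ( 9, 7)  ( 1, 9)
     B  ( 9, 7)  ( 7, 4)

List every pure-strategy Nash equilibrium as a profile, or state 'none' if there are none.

NE set: (B,P)

(A,P): not NE [P2→Q gives 9>7]
(A,Q): not NE [P1→B gives 7>1]
(B,P): NE
(B,Q): not NE [P2→P gives 7>4]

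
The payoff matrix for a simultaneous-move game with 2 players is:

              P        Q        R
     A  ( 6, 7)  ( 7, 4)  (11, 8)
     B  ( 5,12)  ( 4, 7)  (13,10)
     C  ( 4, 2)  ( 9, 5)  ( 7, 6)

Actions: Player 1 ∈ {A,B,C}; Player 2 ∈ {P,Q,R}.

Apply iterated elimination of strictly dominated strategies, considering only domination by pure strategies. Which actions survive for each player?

Survivors P1:{A,B} P2:{P,R}

P2 drop Q (R beats it: A:8>4 B:10>7 C:6>5)
P1 drop C (A beats it: P:6>4 R:11>7)
P1→{A,B} P2→{P,R}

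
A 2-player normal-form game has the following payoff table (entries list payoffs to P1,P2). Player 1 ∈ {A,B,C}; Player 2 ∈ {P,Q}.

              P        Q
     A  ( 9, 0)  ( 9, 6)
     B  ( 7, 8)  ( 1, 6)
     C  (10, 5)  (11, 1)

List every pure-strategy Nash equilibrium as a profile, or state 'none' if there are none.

NE set: (C,P)

(A,P): not NE [P1→C gives 10>9; P2→Q gives 6>0]
(A,Q): not NE [P1→C gives 11>9]
(B,P): not NE [P1→C gives 10>7]
(B,Q): not NE [P1→C gives 11>1; P2→P gives 8>6]
(C,P): NE
(C,Q): not NE [P2→P gives 5>1]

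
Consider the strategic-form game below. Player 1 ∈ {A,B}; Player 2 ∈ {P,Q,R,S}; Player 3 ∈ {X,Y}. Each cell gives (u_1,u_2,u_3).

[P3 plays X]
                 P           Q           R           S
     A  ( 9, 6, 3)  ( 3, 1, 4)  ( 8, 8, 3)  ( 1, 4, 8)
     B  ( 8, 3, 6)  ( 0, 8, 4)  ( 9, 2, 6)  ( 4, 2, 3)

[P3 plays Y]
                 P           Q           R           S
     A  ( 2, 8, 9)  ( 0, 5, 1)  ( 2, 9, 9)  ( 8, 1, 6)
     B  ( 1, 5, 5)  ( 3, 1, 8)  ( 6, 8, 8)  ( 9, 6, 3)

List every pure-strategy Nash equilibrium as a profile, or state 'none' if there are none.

Nash profiles: (B,R,Y)

(A,P,X): not NE [P2→R gives 8>6; P3→Y gives 9>3]
(A,P,Y): not NE [P2→R gives 9>8]
(A,Q,X): not NE [P2→R gives 8>1]
(A,Q,Y): not NE [P1→B gives 3>0; P2→R gives 9>5; P3→X gives 4>1]
(A,R,X): not NE [P1→B gives 9>8; P3→Y gives 9>3]
(A,R,Y): not NE [P1→B gives 6>2]
(A,S,X): not NE [P1→B gives 4>1; P2→R gives 8>4]
(A,S,Y): not NE [P1→B gives 9>8; P2→R gives 9>1; P3→X gives 8>6]
(B,P,X): not NE [P1→A gives 9>8; P2→Q gives 8>3]
(B,P,Y): not NE [P1→A gives 2>1; P2→R gives 8>5; P3→X gives 6>5]
(B,Q,X): not NE [P1→A gives 3>0; P3→Y gives 8>4]
(B,Q,Y): not NE [P2→R gives 8>1]
(B,R,X): not NE [P2→Q gives 8>2; P3→Y gives 8>6]
(B,R,Y): NE
(B,S,X): not NE [P2→Q gives 8>2]
(B,S,Y): not NE [P2→R gives 8>6]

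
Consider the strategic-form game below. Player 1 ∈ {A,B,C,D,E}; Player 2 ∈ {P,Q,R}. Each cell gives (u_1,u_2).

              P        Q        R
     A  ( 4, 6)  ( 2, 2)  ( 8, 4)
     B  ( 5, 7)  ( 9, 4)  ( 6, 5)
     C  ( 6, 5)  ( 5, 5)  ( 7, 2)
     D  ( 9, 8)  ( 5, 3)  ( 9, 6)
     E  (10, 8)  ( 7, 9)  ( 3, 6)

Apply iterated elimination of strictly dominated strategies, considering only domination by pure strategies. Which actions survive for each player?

Survivors P1:{B,E} P2:{P,Q}

P1 drop A (D beats it: P:9>4 Q:5>2 R:9>8)
P2 drop R (P beats it: B:7>5 C:5>2 D:8>6 E:8>6)
P1 drop C (E beats it: P:10>6 Q:7>5)
P1 drop D (E beats it: P:10>9 Q:7>5)
P1→{B,E} P2→{P,Q}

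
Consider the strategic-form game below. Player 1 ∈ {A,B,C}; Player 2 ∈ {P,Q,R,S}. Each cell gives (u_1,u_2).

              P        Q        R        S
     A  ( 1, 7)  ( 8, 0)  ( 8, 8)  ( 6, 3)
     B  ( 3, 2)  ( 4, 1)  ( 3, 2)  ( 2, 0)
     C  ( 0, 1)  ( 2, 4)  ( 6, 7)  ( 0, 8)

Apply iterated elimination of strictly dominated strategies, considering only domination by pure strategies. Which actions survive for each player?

Remaining: P1:{A,B} P2:{P,R}

P1 drop C (A beats it: P:1>0 Q:8>2 R:8>6 S:6>0)
P2 drop Q (P beats it: A:7>0 B:2>1)
P2 drop S (P beats it: A:7>3 B:2>0)
P1→{A,B} P2→{P,R}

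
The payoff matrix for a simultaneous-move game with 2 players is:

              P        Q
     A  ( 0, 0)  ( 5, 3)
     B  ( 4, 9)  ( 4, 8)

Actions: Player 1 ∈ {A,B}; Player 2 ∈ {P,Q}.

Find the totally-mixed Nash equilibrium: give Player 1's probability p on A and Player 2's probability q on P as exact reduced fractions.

(p,q) = (1/4, 1/5)

P1 indiff ⇒ q·0+(1-q)·5 = q·4+(1-q)·4 ⇒ q(-4) = (1-q)(-1) ⇒ q = 1/5
P2 indiff ⇒ p·0+(1-p)·9 = p·3+(1-p)·8 ⇒ p(-3) = (1-p)(-1) ⇒ p = 1/4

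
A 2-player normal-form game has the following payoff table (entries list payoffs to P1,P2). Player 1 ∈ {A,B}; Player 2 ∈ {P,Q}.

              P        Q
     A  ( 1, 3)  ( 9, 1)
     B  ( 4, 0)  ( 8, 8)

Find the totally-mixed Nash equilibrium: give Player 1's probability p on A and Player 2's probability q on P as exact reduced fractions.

(p,q) = (4/5, 1/4)

P1 indiff ⇒ q·1+(1-q)·9 = q·4+(1-q)·8 ⇒ q(-3) = (1-q)(-1) ⇒ q = 1/4
P2 indiff ⇒ p·3+(1-p)·0 = p·1+(1-p)·8 ⇒ p(2) = (1-p)(8) ⇒ p = 4/5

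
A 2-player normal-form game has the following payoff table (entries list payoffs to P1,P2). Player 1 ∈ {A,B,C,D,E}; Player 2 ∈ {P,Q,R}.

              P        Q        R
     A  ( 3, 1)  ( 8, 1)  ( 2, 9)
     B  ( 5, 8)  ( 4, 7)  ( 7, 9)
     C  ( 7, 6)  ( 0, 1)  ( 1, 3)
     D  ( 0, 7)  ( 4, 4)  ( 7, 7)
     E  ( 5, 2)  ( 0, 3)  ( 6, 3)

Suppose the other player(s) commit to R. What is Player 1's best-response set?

P1 best: {B,D}

u_1(A vs R) = 2
u_1(B vs R) = 7
u_1(C vs R) = 1
u_1(D vs R) = 7
u_1(E vs R) = 6
max payoff 7 at {B,D}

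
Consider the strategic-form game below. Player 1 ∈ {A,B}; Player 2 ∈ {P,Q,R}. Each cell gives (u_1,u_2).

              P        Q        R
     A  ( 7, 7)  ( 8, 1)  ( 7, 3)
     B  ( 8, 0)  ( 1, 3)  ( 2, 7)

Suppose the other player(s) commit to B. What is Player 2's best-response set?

u_2(P vs B) = 0
u_2(Q vs B) = 3
u_2(R vs B) = 7
max payoff 7 at {R}

argmax u_2 = {R}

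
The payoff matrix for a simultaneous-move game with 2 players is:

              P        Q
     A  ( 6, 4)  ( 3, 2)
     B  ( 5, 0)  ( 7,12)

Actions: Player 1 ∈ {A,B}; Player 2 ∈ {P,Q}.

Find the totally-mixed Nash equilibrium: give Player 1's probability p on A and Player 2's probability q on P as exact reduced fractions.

p=6/7, q=4/5

P1 indiff ⇒ q·6+(1-q)·3 = q·5+(1-q)·7 ⇒ q(1) = (1-q)(4) ⇒ q = 4/5
P2 indiff ⇒ p·4+(1-p)·0 = p·2+(1-p)·12 ⇒ p(2) = (1-p)(12) ⇒ p = 6/7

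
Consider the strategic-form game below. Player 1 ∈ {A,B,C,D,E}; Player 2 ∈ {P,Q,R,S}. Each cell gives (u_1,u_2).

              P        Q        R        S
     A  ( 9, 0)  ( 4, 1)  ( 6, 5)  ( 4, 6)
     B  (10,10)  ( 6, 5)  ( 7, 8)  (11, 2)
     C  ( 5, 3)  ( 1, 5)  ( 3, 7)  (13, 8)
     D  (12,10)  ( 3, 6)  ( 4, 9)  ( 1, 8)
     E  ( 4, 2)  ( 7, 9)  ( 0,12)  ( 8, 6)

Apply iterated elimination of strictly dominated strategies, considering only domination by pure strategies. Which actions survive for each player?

Remaining: P1:{B,C,D} P2:{P,R,S}

P1 drop A (B beats it: P:10>9 Q:6>4 R:7>6 S:11>4)
P2 drop Q (R beats it: B:8>5 C:7>5 D:9>6 E:12>9)
P1 drop E (B beats it: P:10>4 R:7>0 S:11>8)
P1→{B,C,D} P2→{P,R,S}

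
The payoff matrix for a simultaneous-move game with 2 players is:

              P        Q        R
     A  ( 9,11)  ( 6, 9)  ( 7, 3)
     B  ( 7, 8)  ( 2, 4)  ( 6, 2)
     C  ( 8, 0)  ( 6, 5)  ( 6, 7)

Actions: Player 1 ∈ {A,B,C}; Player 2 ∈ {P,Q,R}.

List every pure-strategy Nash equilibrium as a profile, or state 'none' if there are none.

PSNE = {(A,P)}

(A,P): NE
(A,Q): not NE [P2→P gives 11>9]
(A,R): not NE [P2→P gives 11>3]
(B,P): not NE [P1→A gives 9>7]
(B,Q): not NE [P1→C gives 6>2; P2→P gives 8>4]
(B,R): not NE [P1→A gives 7>6; P2→P gives 8>2]
(C,P): not NE [P1→A gives 9>8; P2→R gives 7>0]
(C,Q): not NE [P2→R gives 7>5]
(C,R): not NE [P1→A gives 7>6]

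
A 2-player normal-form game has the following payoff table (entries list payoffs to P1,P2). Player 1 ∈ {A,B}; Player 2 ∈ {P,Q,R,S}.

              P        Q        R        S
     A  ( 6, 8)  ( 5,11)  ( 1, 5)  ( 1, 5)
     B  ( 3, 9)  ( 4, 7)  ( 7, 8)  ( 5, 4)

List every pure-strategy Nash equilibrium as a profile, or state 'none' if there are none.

Nash profiles: (A,Q)

(A,P): not NE [P2→Q gives 11>8]
(A,Q): NE
(A,R): not NE [P1→B gives 7>1; P2→Q gives 11>5]
(A,S): not NE [P1→B gives 5>1; P2→Q gives 11>5]
(B,P): not NE [P1→A gives 6>3]
(B,Q): not NE [P1→A gives 5>4; P2→P gives 9>7]
(B,R): not NE [P2→P gives 9>8]
(B,S): not NE [P2→P gives 9>4]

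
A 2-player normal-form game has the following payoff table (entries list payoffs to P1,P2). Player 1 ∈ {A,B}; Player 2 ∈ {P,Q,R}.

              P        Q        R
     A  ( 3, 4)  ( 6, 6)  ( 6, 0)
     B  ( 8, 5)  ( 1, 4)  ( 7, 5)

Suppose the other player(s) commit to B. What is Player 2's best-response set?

BR_2 = {P,R}

u_2(P vs B) = 5
u_2(Q vs B) = 4
u_2(R vs B) = 5
max payoff 5 at {P,R}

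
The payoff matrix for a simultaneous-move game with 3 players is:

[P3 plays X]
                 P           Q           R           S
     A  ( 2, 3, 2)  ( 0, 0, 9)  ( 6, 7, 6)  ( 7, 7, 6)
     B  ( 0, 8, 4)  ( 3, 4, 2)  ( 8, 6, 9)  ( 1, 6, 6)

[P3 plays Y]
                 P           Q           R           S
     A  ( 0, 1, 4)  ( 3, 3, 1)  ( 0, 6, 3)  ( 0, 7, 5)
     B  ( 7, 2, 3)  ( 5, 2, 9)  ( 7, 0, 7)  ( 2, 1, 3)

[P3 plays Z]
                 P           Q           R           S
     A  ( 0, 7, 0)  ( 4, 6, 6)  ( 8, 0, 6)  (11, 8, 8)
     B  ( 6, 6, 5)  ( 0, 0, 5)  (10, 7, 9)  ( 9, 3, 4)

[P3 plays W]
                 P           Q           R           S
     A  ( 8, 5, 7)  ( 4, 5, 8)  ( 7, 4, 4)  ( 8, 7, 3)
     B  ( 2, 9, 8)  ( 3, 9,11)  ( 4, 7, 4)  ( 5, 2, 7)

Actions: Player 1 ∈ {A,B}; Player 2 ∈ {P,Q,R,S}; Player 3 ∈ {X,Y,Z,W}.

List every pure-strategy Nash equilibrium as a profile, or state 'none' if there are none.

PSNE = {(A,S,Z), (B,R,Z)}

(A,P,X): not NE [P2→S gives 7>3; P3→W gives 7>2]
(A,P,Y): not NE [P1→B gives 7>0; P2→S gives 7>1; P3→W gives 7>4]
(A,P,Z): not NE [P1→B gives 6>0; P2→S gives 8>7; P3→W gives 7>0]
(A,P,W): not NE [P2→S gives 7>5]
(A,Q,X): not NE [P1→B gives 3>0; P2→S gives 7>0]
(A,Q,Y): not NE [P1→B gives 5>3; P2→S gives 7>3; P3→X gives 9>1]
(A,Q,Z): not NE [P2→S gives 8>6; P3→X gives 9>6]
(A,Q,W): not NE [P2→S gives 7>5; P3→X gives 9>8]
(A,R,X): not NE [P1→B gives 8>6]
(A,R,Y): not NE [P1→B gives 7>0; P2→S gives 7>6; P3→Z gives 6>3]
(A,R,Z): not NE [P1→B gives 10>8; P2→S gives 8>0]
(A,R,W): not NE [P2→S gives 7>4; P3→Z gives 6>4]
(A,S,X): not NE [P3→Z gives 8>6]
(A,S,Y): not NE [P1→B gives 2>0; P3→Z gives 8>5]
(A,S,Z): NE
(A,S,W): not NE [P3→Z gives 8>3]
(B,P,X): not NE [P1→A gives 2>0; P3→W gives 8>4]
(B,P,Y): not NE [P3→W gives 8>3]
(B,P,Z): not NE [P2→R gives 7>6; P3→W gives 8>5]
(B,P,W): not NE [P1→A gives 8>2]
(B,Q,X): not NE [P2→P gives 8>4; P3→W gives 11>2]
(B,Q,Y): not NE [P3→W gives 11>9]
(B,Q,Z): not NE [P1→A gives 4>0; P2→R gives 7>0; P3→W gives 11>5]
(B,Q,W): not NE [P1→A gives 4>3]
(B,R,X): not NE [P2→P gives 8>6]
(B,R,Y): not NE [P2→Q gives 2>0; P3→Z gives 9>7]
(B,R,Z): NE
(B,R,W): not NE [P1→A gives 7>4; P2→Q gives 9>7; P3→Z gives 9>4]
(B,S,X): not NE [P1→A gives 7>1; P2→P gives 8>6; P3→W gives 7>6]
(B,S,Y): not NE [P2→Q gives 2>1; P3→W gives 7>3]
(B,S,Z): not NE [P1→A gives 11>9; P2→R gives 7>3; P3→W gives 7>4]
(B,S,W): not NE [P1→A gives 8>5; P2→Q gives 9>2]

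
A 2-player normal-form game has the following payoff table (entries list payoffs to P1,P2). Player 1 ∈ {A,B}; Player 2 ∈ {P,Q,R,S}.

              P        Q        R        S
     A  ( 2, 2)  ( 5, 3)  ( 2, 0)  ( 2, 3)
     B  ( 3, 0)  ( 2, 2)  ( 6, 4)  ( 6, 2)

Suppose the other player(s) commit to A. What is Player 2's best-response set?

argmax u_2 = {Q,S}

u_2(P vs A) = 2
u_2(Q vs A) = 3
u_2(R vs A) = 0
u_2(S vs A) = 3
max payoff 3 at {Q,S}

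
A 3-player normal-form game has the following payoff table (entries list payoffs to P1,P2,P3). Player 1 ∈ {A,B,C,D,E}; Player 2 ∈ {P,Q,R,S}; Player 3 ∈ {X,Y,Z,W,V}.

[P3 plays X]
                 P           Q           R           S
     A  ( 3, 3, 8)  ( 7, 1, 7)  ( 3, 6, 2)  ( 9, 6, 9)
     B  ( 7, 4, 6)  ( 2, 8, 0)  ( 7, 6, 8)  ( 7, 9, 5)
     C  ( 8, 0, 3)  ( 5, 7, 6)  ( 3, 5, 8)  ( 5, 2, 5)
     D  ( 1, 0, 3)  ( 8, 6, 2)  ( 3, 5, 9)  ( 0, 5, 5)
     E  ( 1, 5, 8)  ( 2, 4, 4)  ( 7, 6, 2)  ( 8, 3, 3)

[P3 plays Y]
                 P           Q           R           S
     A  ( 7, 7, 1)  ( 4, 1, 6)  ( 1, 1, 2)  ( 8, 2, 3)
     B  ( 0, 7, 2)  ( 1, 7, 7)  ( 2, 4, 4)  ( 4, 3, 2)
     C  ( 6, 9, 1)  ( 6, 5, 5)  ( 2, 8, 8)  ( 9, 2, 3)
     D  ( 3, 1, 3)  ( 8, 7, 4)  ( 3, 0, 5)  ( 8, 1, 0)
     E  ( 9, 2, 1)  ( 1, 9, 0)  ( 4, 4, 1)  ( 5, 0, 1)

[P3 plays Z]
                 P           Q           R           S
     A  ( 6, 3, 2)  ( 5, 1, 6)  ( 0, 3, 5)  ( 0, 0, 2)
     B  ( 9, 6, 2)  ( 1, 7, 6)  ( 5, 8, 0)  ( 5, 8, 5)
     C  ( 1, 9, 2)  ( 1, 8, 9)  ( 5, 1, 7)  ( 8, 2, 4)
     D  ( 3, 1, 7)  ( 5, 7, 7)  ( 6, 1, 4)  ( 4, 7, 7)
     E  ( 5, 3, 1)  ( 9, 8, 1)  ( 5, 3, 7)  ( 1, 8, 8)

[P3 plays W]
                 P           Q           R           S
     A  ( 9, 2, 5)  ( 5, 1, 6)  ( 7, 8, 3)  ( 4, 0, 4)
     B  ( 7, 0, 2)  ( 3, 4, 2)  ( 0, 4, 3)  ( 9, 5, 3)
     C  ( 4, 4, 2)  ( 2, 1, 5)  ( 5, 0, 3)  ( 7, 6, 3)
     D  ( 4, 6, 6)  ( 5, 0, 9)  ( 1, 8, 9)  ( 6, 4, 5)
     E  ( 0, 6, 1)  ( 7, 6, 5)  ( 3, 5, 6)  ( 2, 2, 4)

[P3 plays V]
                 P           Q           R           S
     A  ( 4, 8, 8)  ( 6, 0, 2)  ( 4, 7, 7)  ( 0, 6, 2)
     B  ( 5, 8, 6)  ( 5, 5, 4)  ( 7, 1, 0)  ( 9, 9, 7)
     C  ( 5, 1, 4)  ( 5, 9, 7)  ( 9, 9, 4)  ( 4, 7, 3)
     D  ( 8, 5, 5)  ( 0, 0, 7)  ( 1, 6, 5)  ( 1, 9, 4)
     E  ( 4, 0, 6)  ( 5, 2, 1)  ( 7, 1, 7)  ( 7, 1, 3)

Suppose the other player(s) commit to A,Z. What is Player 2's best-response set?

P2 best: {P,R}

u_2(P vs A,Z) = 3
u_2(Q vs A,Z) = 1
u_2(R vs A,Z) = 3
u_2(S vs A,Z) = 0
max payoff 3 at {P,R}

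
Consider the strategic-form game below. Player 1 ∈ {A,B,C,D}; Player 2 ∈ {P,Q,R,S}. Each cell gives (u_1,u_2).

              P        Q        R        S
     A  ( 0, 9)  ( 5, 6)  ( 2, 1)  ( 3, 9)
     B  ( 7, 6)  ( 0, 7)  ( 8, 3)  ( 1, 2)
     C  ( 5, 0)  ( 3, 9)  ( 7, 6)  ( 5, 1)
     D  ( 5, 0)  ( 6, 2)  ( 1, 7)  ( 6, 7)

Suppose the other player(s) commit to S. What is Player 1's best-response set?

u_1(A vs S) = 3
u_1(B vs S) = 1
u_1(C vs S) = 5
u_1(D vs S) = 6
max payoff 6 at {D}

BR_1 = {D}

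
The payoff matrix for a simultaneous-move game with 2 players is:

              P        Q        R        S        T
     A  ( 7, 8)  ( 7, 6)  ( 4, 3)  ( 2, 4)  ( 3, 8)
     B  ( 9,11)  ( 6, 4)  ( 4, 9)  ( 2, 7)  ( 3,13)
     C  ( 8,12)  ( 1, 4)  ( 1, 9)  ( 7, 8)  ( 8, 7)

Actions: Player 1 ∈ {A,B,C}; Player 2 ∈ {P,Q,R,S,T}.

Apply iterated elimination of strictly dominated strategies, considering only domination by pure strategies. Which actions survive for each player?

P2 drop Q (P beats it: A:8>6 B:11>4 C:12>4)
P2 drop R (P beats it: A:8>3 B:11>9 C:12>9)
P1 drop A (C beats it: P:8>7 S:7>2 T:8>3)
P2 drop S (P beats it: B:11>7 C:12>8)
P1→{B,C} P2→{P,T}

Remaining: P1:{B,C} P2:{P,T}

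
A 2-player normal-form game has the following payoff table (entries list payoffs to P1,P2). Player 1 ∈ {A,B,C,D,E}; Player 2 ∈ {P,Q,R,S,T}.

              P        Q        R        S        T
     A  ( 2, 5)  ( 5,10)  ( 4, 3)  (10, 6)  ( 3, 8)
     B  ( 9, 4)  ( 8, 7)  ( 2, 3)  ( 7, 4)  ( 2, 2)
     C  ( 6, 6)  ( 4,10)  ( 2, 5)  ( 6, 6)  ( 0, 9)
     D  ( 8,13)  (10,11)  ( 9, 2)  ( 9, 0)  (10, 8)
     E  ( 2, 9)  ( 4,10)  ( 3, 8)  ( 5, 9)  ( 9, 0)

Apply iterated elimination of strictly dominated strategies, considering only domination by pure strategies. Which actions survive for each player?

IESDS → P1:{B,D} P2:{P,Q}

P1 drop C (D beats it: P:8>6 Q:10>4 R:9>2 S:9>6 T:10>0)
P1 drop E (D beats it: P:8>2 Q:10>4 R:9>3 S:9>5 T:10>9)
P2 drop R (P beats it: A:5>3 B:4>3 D:13>2)
P2 drop S (Q beats it: A:10>6 B:7>4 D:11>0)
P1 drop A (D beats it: P:8>2 Q:10>5 T:10>3)
P2 drop T (P beats it: B:4>2 D:13>8)
P1→{B,D} P2→{P,Q}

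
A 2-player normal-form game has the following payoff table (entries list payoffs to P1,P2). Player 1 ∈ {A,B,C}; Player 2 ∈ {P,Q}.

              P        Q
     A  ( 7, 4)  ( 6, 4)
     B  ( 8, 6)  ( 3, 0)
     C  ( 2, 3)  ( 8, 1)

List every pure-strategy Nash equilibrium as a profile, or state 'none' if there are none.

(A,P): not NE [P1→B gives 8>7]
(A,Q): not NE [P1→C gives 8>6]
(B,P): NE
(B,Q): not NE [P1→C gives 8>3; P2→P gives 6>0]
(C,P): not NE [P1→B gives 8>2]
(C,Q): not NE [P2→P gives 3>1]

NE set: (B,P)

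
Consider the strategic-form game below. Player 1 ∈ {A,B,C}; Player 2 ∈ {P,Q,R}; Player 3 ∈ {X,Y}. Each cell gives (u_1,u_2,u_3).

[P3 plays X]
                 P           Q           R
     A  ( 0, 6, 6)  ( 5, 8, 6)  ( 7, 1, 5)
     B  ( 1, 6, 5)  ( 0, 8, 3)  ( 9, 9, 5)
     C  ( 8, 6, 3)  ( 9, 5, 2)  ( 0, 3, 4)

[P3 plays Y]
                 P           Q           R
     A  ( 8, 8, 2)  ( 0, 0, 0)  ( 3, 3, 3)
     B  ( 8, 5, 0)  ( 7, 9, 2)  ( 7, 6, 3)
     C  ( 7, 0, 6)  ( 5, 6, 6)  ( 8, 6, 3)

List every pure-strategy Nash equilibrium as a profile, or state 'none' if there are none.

(A,P,X): not NE [P1→C gives 8>0; P2→Q gives 8>6]
(A,P,Y): not NE [P3→X gives 6>2]
(A,Q,X): not NE [P1→C gives 9>5]
(A,Q,Y): not NE [P1→B gives 7>0; P2→P gives 8>0; P3→X gives 6>0]
(A,R,X): not NE [P1→B gives 9>7; P2→Q gives 8>1]
(A,R,Y): not NE [P1→C gives 8>3; P2→P gives 8>3; P3→X gives 5>3]
(B,P,X): not NE [P1→C gives 8>1; P2→R gives 9>6]
(B,P,Y): not NE [P2→Q gives 9>5; P3→X gives 5>0]
(B,Q,X): not NE [P1→C gives 9>0; P2→R gives 9>8]
(B,Q,Y): not NE [P3→X gives 3>2]
(B,R,X): NE
(B,R,Y): not NE [P1→C gives 8>7; P2→Q gives 9>6; P3→X gives 5>3]
(C,P,X): not NE [P3→Y gives 6>3]
(C,P,Y): not NE [P1→B gives 8>7; P2→R gives 6>0]
(C,Q,X): not NE [P2→P gives 6>5; P3→Y gives 6>2]
(C,Q,Y): not NE [P1→B gives 7>5]
(C,R,X): not NE [P1→B gives 9>0; P2→P gives 6>3]
(C,R,Y): not NE [P3→X gives 4>3]

NE set: (B,R,X)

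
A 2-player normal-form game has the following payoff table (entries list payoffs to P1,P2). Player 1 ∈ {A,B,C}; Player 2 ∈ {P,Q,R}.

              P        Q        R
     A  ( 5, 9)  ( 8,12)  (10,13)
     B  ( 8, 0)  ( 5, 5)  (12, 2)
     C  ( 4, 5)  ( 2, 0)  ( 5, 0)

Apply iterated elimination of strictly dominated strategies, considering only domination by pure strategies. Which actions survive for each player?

Remaining: P1:{A,B} P2:{Q,R}

P1 drop C (A beats it: P:5>4 Q:8>2 R:10>5)
P2 drop P (Q beats it: A:12>9 B:5>0)
P1→{A,B} P2→{Q,R}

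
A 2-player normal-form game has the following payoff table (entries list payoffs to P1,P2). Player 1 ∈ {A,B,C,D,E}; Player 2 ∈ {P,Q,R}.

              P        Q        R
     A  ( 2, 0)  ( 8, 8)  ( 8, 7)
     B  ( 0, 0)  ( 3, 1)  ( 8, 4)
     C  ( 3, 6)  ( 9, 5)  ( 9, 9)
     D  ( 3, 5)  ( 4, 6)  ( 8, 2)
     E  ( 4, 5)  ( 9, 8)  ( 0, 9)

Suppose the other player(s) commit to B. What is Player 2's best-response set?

u_2(P vs B) = 0
u_2(Q vs B) = 1
u_2(R vs B) = 4
max payoff 4 at {R}

argmax u_2 = {R}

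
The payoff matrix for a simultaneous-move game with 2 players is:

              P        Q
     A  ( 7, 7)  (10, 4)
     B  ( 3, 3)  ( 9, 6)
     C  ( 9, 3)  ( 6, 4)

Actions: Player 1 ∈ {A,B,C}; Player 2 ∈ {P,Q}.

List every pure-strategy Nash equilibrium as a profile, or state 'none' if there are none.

Equilibria: none

(A,P): not NE [P1→C gives 9>7]
(A,Q): not NE [P2→P gives 7>4]
(B,P): not NE [P1→C gives 9>3; P2→Q gives 6>3]
(B,Q): not NE [P1→A gives 10>9]
(C,P): not NE [P2→Q gives 4>3]
(C,Q): not NE [P1→A gives 10>6]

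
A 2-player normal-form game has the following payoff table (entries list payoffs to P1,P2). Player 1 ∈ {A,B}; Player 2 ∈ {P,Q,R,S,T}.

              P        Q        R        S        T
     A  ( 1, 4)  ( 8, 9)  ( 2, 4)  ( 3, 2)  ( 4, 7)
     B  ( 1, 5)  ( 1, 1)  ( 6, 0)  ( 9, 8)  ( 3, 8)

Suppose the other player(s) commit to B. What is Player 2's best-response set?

P2 best: {S,T}

u_2(P vs B) = 5
u_2(Q vs B) = 1
u_2(R vs B) = 0
u_2(S vs B) = 8
u_2(T vs B) = 8
max payoff 8 at {S,T}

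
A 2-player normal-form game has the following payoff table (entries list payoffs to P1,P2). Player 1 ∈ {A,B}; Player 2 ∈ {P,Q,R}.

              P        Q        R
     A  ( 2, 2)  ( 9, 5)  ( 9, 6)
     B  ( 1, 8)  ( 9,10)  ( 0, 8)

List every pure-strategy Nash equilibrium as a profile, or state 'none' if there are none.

Nash profiles: (A,R), (B,Q)

(A,P): not NE [P2→R gives 6>2]
(A,Q): not NE [P2→R gives 6>5]
(A,R): NE
(B,P): not NE [P1→A gives 2>1; P2→Q gives 10>8]
(B,Q): NE
(B,R): not NE [P1→A gives 9>0; P2→Q gives 10>8]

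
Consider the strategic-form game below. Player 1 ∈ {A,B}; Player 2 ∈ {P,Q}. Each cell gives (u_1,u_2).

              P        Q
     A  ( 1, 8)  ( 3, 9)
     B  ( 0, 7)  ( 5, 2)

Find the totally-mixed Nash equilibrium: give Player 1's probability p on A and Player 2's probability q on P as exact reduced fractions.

P1 indiff ⇒ q·1+(1-q)·3 = q·0+(1-q)·5 ⇒ q(1) = (1-q)(2) ⇒ q = 2/3
P2 indiff ⇒ p·8+(1-p)·7 = p·9+(1-p)·2 ⇒ p(-1) = (1-p)(-5) ⇒ p = 5/6

p=5/6, q=2/3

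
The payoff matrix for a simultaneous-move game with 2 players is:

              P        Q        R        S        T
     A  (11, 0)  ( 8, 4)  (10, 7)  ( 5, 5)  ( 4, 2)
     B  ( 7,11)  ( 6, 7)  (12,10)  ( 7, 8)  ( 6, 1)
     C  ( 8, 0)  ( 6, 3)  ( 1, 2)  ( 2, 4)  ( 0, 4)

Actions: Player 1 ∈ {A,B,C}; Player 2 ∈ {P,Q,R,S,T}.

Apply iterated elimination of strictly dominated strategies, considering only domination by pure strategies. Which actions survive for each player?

P1 drop C (A beats it: P:11>8 Q:8>6 R:10>1 S:5>2 T:4>0)
P2 drop Q (R beats it: A:7>4 B:10>7)
P2 drop S (R beats it: A:7>5 B:10>8)
P2 drop T (R beats it: A:7>2 B:10>1)
P1→{A,B} P2→{P,R}

IESDS → P1:{A,B} P2:{P,R}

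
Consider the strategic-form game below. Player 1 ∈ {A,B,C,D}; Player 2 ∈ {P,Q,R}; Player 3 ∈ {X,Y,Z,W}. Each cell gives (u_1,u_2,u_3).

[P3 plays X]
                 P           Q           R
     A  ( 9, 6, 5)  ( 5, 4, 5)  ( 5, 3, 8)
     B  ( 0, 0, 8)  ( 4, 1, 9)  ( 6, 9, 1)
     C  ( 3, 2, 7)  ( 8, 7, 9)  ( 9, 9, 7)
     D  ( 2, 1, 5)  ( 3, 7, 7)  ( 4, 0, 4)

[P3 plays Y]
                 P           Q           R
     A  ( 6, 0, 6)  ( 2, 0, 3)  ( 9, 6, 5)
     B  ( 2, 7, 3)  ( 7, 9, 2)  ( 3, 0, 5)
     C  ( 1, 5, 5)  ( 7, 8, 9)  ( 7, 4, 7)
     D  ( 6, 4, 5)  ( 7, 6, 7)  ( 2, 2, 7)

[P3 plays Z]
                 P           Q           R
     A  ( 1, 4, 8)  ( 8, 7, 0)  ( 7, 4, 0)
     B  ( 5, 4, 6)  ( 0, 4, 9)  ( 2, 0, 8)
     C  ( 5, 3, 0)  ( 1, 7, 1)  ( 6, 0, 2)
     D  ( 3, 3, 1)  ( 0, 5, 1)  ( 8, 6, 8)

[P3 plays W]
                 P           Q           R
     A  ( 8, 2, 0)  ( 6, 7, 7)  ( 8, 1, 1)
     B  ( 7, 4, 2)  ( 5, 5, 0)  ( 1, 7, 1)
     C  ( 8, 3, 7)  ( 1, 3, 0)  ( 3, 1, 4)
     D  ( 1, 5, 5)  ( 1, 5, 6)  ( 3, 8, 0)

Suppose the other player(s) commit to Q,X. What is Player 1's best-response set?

u_1(A vs Q,X) = 5
u_1(B vs Q,X) = 4
u_1(C vs Q,X) = 8
u_1(D vs Q,X) = 3
max payoff 8 at {C}

P1 best: {C}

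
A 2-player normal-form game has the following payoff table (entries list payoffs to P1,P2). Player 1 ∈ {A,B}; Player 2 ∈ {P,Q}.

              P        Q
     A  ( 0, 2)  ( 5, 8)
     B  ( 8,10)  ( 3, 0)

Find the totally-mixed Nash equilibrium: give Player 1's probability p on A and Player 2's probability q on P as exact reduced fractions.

P1 indiff ⇒ q·0+(1-q)·5 = q·8+(1-q)·3 ⇒ q(-8) = (1-q)(-2) ⇒ q = 1/5
P2 indiff ⇒ p·2+(1-p)·10 = p·8+(1-p)·0 ⇒ p(-6) = (1-p)(-10) ⇒ p = 5/8

P1 mixes 5/8 on A; P2 mixes 1/5 on P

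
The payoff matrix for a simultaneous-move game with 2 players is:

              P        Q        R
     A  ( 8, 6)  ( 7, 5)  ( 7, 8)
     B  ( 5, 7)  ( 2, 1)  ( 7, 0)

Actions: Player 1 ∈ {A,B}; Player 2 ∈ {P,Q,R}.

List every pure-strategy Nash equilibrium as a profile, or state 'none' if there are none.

PSNE = {(A,R)}

(A,P): not NE [P2→R gives 8>6]
(A,Q): not NE [P2→R gives 8>5]
(A,R): NE
(B,P): not NE [P1→A gives 8>5]
(B,Q): not NE [P1→A gives 7>2; P2→P gives 7>1]
(B,R): not NE [P2→P gives 7>0]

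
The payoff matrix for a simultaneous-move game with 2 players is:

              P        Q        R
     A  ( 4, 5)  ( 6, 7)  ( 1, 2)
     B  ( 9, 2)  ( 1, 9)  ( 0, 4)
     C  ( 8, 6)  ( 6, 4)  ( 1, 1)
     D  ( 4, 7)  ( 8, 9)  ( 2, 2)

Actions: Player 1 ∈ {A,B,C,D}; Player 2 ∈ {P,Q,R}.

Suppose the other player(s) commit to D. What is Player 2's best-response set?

BR_2 = {Q}

u_2(P vs D) = 7
u_2(Q vs D) = 9
u_2(R vs D) = 2
max payoff 9 at {Q}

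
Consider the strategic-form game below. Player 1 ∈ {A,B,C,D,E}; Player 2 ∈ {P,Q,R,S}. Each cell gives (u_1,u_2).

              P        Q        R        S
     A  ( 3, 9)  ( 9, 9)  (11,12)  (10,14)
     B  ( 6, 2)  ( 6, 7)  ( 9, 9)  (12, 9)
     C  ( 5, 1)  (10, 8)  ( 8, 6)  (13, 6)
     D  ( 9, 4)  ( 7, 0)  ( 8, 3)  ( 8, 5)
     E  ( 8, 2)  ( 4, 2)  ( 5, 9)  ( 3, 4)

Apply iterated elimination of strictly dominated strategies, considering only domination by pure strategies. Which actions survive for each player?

IESDS → P1:{A,B,C} P2:{Q,R,S}

P1 drop E (D beats it: P:9>8 Q:7>4 R:8>5 S:8>3)
P2 drop P (S beats it: A:14>9 B:9>2 C:6>1 D:5>4)
P1 drop D (A beats it: Q:9>7 R:11>8 S:10>8)
P1→{A,B,C} P2→{Q,R,S}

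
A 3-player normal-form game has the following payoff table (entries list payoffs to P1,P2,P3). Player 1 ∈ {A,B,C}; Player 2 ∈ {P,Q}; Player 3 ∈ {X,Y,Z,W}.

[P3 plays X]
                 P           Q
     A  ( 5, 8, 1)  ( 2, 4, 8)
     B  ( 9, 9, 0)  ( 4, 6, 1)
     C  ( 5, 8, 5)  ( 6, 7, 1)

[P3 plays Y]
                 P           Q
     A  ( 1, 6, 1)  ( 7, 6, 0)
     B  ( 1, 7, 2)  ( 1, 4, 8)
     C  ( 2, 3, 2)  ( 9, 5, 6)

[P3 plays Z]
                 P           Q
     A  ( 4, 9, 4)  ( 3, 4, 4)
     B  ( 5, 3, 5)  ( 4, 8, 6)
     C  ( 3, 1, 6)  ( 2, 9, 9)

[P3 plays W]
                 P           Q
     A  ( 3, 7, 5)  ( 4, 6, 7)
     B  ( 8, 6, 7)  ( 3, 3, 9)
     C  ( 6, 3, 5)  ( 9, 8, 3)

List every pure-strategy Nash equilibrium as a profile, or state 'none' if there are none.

NE set: (B,P,W)

(A,P,X): not NE [P1→B gives 9>5; P3→W gives 5>1]
(A,P,Y): not NE [P1→C gives 2>1; P3→W gives 5>1]
(A,P,Z): not NE [P1→B gives 5>4; P3→W gives 5>4]
(A,P,W): not NE [P1→B gives 8>3]
(A,Q,X): not NE [P1→C gives 6>2; P2→P gives 8>4]
(A,Q,Y): not NE [P1→C gives 9>7; P3→X gives 8>0]
(A,Q,Z): not NE [P1→B gives 4>3; P2→P gives 9>4; P3→X gives 8>4]
(A,Q,W): not NE [P1→C gives 9>4; P2→P gives 7>6; P3→X gives 8>7]
(B,P,X): not NE [P3→W gives 7>0]
(B,P,Y): not NE [P1→C gives 2>1; P3→W gives 7>2]
(B,P,Z): not NE [P2→Q gives 8>3; P3→W gives 7>5]
(B,P,W): NE
(B,Q,X): not NE [P1→C gives 6>4; P2→P gives 9>6; P3→W gives 9>1]
(B,Q,Y): not NE [P1→C gives 9>1; P2→P gives 7>4; P3→W gives 9>8]
(B,Q,Z): not NE [P3→W gives 9>6]
(B,Q,W): not NE [P1→C gives 9>3; P2→P gives 6>3]
(C,P,X): not NE [P1→B gives 9>5; P3→Z gives 6>5]
(C,P,Y): not NE [P2→Q gives 5>3; P3→Z gives 6>2]
(C,P,Z): not NE [P1→B gives 5>3; P2→Q gives 9>1]
(C,P,W): not NE [P1→B gives 8>6; P2→Q gives 8>3; P3→Z gives 6>5]
(C,Q,X): not NE [P2→P gives 8>7; P3→Z gives 9>1]
(C,Q,Y): not NE [P3→Z gives 9>6]
(C,Q,Z): not NE [P1→B gives 4>2]
(C,Q,W): not NE [P3→Z gives 9>3]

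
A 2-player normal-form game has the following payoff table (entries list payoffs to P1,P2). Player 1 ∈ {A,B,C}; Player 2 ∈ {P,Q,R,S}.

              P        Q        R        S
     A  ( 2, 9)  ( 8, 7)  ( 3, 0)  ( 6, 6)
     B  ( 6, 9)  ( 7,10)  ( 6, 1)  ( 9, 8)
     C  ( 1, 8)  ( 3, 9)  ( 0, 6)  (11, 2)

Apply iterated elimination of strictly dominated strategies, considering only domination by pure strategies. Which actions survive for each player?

Survivors P1:{A,B} P2:{P,Q}

P2 drop R (P beats it: A:9>0 B:9>1 C:8>6)
P2 drop S (P beats it: A:9>6 B:9>8 C:8>2)
P1 drop C (A beats it: P:2>1 Q:8>3)
P1→{A,B} P2→{P,Q}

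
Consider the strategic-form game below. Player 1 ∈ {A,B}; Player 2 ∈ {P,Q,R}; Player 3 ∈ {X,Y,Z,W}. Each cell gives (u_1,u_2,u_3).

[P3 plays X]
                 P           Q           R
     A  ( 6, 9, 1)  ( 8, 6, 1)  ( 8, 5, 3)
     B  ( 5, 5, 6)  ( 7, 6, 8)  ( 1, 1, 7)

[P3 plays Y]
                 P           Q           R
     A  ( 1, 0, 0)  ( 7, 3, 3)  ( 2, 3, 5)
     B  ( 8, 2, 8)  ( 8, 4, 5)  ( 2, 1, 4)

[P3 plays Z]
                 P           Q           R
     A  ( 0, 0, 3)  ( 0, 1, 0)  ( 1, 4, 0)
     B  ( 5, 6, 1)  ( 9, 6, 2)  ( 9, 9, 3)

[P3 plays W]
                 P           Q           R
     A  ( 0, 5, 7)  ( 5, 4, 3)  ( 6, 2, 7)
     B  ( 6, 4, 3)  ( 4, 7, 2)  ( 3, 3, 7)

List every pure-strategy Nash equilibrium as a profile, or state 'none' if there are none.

(A,P,X): not NE [P3→W gives 7>1]
(A,P,Y): not NE [P1→B gives 8>1; P2→R gives 3>0; P3→W gives 7>0]
(A,P,Z): not NE [P1→B gives 5>0; P2→R gives 4>0; P3→W gives 7>3]
(A,P,W): not NE [P1→B gives 6>0]
(A,Q,X): not NE [P2→P gives 9>6; P3→W gives 3>1]
(A,Q,Y): not NE [P1→B gives 8>7]
(A,Q,Z): not NE [P1→B gives 9>0; P2→R gives 4>1; P3→W gives 3>0]
(A,Q,W): not NE [P2→P gives 5>4]
(A,R,X): not NE [P2→P gives 9>5; P3→W gives 7>3]
(A,R,Y): not NE [P3→W gives 7>5]
(A,R,Z): not NE [P1→B gives 9>1; P3→W gives 7>0]
(A,R,W): not NE [P2→P gives 5>2]
(B,P,X): not NE [P1→A gives 6>5; P2→Q gives 6>5; P3→Y gives 8>6]
(B,P,Y): not NE [P2→Q gives 4>2]
(B,P,Z): not NE [P2→R gives 9>6; P3→Y gives 8>1]
(B,P,W): not NE [P2→Q gives 7>4; P3→Y gives 8>3]
(B,Q,X): not NE [P1→A gives 8>7]
(B,Q,Y): not NE [P3→X gives 8>5]
(B,Q,Z): not NE [P2→R gives 9>6; P3→X gives 8>2]
(B,Q,W): not NE [P1→A gives 5>4; P3→X gives 8>2]
(B,R,X): not NE [P1→A gives 8>1; P2→Q gives 6>1]
(B,R,Y): not NE [P2→Q gives 4>1; P3→W gives 7>4]
(B,R,Z): not NE [P3→W gives 7>3]
(B,R,W): not NE [P1→A gives 6>3; P2→Q gives 7>3]

Equilibria: none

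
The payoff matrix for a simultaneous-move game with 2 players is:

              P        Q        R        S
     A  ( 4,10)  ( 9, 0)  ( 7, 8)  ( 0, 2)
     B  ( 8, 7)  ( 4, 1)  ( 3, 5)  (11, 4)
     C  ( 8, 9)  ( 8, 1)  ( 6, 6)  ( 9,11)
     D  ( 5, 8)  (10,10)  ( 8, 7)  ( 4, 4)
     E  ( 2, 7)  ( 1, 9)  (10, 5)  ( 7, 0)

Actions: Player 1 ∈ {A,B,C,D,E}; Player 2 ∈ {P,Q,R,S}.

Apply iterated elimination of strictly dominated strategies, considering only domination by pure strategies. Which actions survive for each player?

P1 drop A (D beats it: P:5>4 Q:10>9 R:8>7 S:4>0)
P2 drop R (P beats it: B:7>5 C:9>6 D:8>7 E:7>5)
P1 drop E (B beats it: P:8>2 Q:4>1 S:11>7)
P1→{B,C,D} P2→{P,Q,S}

Survivors P1:{B,C,D} P2:{P,Q,S}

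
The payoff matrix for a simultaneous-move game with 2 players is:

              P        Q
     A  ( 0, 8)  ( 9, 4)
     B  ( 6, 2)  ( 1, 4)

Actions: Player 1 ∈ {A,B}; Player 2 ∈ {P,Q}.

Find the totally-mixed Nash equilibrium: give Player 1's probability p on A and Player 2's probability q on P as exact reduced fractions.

P1 indiff ⇒ q·0+(1-q)·9 = q·6+(1-q)·1 ⇒ q(-6) = (1-q)(-8) ⇒ q = 4/7
P2 indiff ⇒ p·8+(1-p)·2 = p·4+(1-p)·4 ⇒ p(4) = (1-p)(2) ⇒ p = 1/3

(p,q) = (1/3, 4/7)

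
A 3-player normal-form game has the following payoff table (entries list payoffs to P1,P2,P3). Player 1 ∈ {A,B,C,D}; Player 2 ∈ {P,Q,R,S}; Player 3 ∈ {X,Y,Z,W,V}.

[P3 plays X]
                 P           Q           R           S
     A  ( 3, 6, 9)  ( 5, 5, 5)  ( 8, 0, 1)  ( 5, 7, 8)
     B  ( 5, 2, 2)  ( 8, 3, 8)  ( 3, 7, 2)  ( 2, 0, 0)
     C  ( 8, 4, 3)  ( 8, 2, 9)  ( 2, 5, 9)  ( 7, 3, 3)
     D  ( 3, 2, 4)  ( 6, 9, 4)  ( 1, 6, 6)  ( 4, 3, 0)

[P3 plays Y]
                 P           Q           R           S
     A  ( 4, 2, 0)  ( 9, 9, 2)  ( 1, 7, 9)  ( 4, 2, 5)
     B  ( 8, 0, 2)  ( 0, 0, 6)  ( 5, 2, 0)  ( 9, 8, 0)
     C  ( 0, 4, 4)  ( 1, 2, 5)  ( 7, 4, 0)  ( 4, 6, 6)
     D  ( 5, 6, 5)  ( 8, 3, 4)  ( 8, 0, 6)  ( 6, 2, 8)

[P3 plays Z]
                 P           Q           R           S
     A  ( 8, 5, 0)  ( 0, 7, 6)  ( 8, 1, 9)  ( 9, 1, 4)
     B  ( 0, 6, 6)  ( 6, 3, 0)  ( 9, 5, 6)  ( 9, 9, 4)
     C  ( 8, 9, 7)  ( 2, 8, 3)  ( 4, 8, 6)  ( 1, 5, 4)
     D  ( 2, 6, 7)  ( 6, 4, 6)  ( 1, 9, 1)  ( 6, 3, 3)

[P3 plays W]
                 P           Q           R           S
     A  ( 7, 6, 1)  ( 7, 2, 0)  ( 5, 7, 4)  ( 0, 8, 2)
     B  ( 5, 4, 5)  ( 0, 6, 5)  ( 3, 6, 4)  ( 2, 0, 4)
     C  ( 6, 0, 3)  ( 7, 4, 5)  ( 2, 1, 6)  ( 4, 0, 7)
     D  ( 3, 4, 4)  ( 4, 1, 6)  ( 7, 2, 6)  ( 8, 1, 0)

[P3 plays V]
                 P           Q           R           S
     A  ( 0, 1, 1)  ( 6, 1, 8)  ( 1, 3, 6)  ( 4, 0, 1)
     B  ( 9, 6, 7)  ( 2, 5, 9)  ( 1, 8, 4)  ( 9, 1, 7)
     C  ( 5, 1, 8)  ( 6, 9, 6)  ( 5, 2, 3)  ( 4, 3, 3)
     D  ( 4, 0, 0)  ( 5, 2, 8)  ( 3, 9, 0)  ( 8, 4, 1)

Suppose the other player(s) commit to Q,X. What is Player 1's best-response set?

argmax u_1 = {B,C}

u_1(A vs Q,X) = 5
u_1(B vs Q,X) = 8
u_1(C vs Q,X) = 8
u_1(D vs Q,X) = 6
max payoff 8 at {B,C}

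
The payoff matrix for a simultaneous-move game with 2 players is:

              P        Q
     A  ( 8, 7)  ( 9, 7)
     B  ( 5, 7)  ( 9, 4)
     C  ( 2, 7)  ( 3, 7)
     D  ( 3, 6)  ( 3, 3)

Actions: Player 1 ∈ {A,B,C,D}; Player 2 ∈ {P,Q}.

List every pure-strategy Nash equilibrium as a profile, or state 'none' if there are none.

Nash profiles: (A,P), (A,Q)

(A,P): NE
(A,Q): NE
(B,P): not NE [P1→A gives 8>5]
(B,Q): not NE [P2→P gives 7>4]
(C,P): not NE [P1→A gives 8>2]
(C,Q): not NE [P1→B gives 9>3]
(D,P): not NE [P1→A gives 8>3]
(D,Q): not NE [P1→B gives 9>3; P2→P gives 6>3]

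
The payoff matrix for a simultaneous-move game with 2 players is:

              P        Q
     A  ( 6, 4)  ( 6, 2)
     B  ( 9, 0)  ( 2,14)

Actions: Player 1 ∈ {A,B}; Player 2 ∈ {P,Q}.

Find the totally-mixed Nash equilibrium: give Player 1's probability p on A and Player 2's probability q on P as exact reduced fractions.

P1 mixes 7/8 on A; P2 mixes 4/7 on P

P1 indiff ⇒ q·6+(1-q)·6 = q·9+(1-q)·2 ⇒ q(-3) = (1-q)(-4) ⇒ q = 4/7
P2 indiff ⇒ p·4+(1-p)·0 = p·2+(1-p)·14 ⇒ p(2) = (1-p)(14) ⇒ p = 7/8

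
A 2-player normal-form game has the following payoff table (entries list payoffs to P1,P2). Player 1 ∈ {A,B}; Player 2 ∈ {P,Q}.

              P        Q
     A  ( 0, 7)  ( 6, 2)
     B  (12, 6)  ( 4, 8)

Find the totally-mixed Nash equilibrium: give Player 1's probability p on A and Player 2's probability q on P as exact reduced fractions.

P1 indiff ⇒ q·0+(1-q)·6 = q·12+(1-q)·4 ⇒ q(-12) = (1-q)(-2) ⇒ q = 1/7
P2 indiff ⇒ p·7+(1-p)·6 = p·2+(1-p)·8 ⇒ p(5) = (1-p)(2) ⇒ p = 2/7

(p,q) = (2/7, 1/7)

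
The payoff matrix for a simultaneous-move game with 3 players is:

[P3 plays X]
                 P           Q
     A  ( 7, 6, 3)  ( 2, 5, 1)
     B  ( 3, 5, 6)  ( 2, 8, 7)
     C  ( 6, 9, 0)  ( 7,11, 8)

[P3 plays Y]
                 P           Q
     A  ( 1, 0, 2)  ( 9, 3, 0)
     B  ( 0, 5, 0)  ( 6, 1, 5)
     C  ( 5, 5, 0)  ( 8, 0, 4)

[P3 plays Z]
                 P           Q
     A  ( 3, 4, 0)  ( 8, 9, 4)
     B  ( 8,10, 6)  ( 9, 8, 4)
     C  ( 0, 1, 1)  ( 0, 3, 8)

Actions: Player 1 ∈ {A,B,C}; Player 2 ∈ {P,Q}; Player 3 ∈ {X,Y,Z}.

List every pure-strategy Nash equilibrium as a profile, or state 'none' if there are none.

PSNE = {(A,P,X), (B,P,Z), (C,Q,X)}

(A,P,X): NE
(A,P,Y): not NE [P1→C gives 5>1; P2→Q gives 3>0; P3→X gives 3>2]
(A,P,Z): not NE [P1→B gives 8>3; P2→Q gives 9>4; P3→X gives 3>0]
(A,Q,X): not NE [P1→C gives 7>2; P2→P gives 6>5; P3→Z gives 4>1]
(A,Q,Y): not NE [P3→Z gives 4>0]
(A,Q,Z): not NE [P1→B gives 9>8]
(B,P,X): not NE [P1→A gives 7>3; P2→Q gives 8>5]
(B,P,Y): not NE [P1→C gives 5>0; P3→Z gives 6>0]
(B,P,Z): NE
(B,Q,X): not NE [P1→C gives 7>2]
(B,Q,Y): not NE [P1→A gives 9>6; P2→P gives 5>1; P3→X gives 7>5]
(B,Q,Z): not NE [P2→P gives 10>8; P3→X gives 7>4]
(C,P,X): not NE [P1→A gives 7>6; P2→Q gives 11>9; P3→Z gives 1>0]
(C,P,Y): not NE [P3→Z gives 1>0]
(C,P,Z): not NE [P1→B gives 8>0; P2→Q gives 3>1]
(C,Q,X): NE
(C,Q,Y): not NE [P1→A gives 9>8; P2→P gives 5>0; P3→Z gives 8>4]
(C,Q,Z): not NE [P1→B gives 9>0]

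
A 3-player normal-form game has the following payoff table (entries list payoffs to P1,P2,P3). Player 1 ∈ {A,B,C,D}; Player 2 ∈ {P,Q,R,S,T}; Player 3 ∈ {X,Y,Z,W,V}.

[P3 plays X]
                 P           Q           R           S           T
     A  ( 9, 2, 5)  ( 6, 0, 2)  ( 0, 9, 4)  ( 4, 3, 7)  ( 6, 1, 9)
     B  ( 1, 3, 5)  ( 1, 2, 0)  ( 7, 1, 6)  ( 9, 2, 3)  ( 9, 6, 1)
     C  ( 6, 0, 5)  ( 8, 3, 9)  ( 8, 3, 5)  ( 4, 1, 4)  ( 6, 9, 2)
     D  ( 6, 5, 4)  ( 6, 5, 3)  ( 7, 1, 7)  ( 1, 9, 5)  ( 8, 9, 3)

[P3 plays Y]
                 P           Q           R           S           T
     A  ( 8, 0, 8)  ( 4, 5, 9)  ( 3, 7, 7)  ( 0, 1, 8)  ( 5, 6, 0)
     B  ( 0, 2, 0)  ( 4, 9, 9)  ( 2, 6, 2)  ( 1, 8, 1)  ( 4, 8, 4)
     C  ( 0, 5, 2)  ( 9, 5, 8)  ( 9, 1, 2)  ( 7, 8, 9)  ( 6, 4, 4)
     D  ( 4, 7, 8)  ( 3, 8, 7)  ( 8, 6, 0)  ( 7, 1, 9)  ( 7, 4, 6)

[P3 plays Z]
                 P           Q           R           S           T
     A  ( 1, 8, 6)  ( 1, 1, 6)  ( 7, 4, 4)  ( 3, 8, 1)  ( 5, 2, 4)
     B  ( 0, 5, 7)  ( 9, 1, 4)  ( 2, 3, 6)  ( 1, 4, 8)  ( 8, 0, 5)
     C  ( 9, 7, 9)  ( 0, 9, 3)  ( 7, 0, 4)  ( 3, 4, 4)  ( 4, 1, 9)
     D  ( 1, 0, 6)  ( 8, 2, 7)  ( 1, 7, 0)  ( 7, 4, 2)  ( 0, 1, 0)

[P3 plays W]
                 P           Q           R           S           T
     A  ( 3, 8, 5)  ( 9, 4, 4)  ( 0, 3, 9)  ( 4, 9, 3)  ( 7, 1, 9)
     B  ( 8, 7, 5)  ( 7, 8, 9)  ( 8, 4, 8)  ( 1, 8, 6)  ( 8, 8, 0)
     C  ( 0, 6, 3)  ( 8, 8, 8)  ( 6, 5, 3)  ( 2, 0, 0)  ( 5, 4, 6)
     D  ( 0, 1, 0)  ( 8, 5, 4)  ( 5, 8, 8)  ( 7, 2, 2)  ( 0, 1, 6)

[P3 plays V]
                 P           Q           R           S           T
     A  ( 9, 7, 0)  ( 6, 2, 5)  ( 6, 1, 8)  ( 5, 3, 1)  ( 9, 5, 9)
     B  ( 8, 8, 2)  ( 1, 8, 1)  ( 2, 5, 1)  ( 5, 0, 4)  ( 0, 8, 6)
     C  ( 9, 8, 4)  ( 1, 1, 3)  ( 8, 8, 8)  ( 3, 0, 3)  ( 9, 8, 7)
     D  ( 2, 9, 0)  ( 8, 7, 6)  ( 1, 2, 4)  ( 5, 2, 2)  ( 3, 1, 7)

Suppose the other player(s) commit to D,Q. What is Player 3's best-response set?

P3 best: {Y,Z}

u_3(X vs D,Q) = 3
u_3(Y vs D,Q) = 7
u_3(Z vs D,Q) = 7
u_3(W vs D,Q) = 4
u_3(V vs D,Q) = 6
max payoff 7 at {Y,Z}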